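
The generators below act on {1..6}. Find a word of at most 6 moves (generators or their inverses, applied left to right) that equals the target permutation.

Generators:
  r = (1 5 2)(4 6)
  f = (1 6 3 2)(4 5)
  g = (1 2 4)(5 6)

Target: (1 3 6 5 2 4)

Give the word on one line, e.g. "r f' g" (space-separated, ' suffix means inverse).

f f g r' g'

  after f: (1 6 3 2)(4 5)
  after f: (1 3)(2 6)
  after g: (1 3 2 5 6 4)
  after r': (1 3 5 4 2)
  after g': (1 3 6 5 2 4)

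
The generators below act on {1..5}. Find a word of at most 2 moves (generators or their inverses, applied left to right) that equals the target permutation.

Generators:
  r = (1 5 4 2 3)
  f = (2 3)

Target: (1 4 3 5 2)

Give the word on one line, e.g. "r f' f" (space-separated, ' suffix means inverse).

  after r: (1 5 4 2 3)
  after r: (1 4 3 5 2)

r r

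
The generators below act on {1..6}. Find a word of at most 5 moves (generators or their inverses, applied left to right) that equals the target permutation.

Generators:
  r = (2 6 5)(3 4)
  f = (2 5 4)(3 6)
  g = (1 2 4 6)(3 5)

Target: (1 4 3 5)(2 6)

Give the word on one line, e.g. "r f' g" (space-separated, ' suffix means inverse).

  after r': (2 5 6)(3 4)
  after r': (2 6 5)
  after g': (1 6 3 5)(2 4)
  after f': (1 3 2 5)
  after r': (1 4 3 5)(2 6)

r' r' g' f' r'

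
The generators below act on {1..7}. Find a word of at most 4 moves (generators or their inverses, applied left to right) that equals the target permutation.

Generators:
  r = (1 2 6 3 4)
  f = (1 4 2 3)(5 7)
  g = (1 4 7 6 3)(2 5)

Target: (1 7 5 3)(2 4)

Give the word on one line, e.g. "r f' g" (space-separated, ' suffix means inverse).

  after r': (1 4 3 6 2)
  after f': (2 3 6 4)(5 7)
  after g: (1 4 5 6 7 2)
  after g: (1 7 5 3)(2 4)

r' f' g g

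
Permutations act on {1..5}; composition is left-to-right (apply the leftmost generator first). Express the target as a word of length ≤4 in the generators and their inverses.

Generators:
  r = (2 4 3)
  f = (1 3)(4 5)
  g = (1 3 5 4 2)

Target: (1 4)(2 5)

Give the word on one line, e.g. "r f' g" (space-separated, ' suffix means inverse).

  after r: (2 4 3)
  after f': (1 3 2 5 4)
  after r': (1 4)(2 5)

r f' r'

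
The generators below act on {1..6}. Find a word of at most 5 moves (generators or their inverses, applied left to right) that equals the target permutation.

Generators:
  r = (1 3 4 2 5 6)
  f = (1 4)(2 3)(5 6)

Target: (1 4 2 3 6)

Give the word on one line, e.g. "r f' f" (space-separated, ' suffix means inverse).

f r' f' r'

  after f: (1 4)(2 3)(5 6)
  after r': (1 3 4 6 2)
  after f': (1 2 4 5 6 3)
  after r': (1 4 2 3 6)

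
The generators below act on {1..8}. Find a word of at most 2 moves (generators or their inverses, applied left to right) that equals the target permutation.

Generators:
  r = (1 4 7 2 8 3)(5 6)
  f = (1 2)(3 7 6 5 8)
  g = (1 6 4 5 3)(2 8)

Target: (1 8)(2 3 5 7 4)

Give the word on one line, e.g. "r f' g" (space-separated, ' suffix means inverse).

  after r': (1 3 8 2 7 4)(5 6)
  after f': (1 8)(2 3 5 7 4)

r' f'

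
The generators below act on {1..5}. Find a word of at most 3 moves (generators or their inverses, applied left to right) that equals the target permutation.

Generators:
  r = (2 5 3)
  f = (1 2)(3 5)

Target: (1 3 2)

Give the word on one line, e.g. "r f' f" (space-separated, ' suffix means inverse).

f' r'

  after f': (1 2)(3 5)
  after r': (1 3 2)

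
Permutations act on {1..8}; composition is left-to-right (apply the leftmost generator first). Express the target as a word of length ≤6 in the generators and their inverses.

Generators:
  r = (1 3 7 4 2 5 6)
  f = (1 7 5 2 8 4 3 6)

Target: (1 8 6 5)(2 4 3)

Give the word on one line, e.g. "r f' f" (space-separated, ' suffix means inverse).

f' r' f f

  after f': (1 6 3 4 8 2 5 7)
  after r': (1 5 3 7 6)(4 8)
  after f: (1 2 8 3 5 6 7)
  after f: (1 8 6 5)(2 4 3)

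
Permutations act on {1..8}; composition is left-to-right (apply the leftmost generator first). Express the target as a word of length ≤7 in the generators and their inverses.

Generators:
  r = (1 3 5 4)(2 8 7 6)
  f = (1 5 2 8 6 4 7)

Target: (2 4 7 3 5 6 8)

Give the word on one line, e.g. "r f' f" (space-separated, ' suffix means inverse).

  after r: (1 3 5 4)(2 8 7 6)
  after f': (1 3)(4 7 8)(5 6)
  after f': (1 3 7 2 5 8 6)
  after f': (1 3 4 6 7 5 2)
  after r': (2 4 7 3 5 6 8)

r f' f' f' r'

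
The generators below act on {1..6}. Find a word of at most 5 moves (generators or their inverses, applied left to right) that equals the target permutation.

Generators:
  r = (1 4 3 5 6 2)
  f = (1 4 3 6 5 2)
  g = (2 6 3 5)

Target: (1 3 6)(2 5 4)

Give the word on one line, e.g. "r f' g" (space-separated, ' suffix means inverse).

f f f g

  after f: (1 4 3 6 5 2)
  after f: (1 3 5)(2 4 6)
  after f: (1 6)(2 3)(4 5)
  after g: (1 3 6)(2 5 4)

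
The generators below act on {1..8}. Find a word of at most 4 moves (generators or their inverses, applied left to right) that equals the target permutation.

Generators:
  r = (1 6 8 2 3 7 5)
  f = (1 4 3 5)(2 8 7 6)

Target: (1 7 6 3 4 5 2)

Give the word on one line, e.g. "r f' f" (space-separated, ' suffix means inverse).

f' r'

  after f': (1 5 3 4)(2 6 7 8)
  after r': (1 7 6 3 4 5 2)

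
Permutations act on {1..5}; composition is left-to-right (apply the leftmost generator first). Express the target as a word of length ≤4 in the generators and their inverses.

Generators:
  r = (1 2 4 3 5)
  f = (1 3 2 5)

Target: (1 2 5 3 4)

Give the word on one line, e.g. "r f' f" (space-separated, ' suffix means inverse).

  after f: (1 3 2 5)
  after r: (1 5 2)(3 4)
  after f': (1 2 5 3 4)

f r f'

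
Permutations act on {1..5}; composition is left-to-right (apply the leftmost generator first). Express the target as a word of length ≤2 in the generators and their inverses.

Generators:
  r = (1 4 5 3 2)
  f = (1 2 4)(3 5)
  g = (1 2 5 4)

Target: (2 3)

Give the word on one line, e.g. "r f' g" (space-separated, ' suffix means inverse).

g r

  after g: (1 2 5 4)
  after r: (2 3)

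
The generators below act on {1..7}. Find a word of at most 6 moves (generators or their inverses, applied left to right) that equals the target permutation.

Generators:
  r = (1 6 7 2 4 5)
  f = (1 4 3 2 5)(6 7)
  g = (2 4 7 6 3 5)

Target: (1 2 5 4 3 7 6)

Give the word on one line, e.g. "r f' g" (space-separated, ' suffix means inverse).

  after g': (2 5 3 6 7 4)
  after r: (1 6 2)(3 7 5)
  after f: (1 7)(2 4 3 6 5)
  after r: (1 2 5 4 3 7 6)

g' r f r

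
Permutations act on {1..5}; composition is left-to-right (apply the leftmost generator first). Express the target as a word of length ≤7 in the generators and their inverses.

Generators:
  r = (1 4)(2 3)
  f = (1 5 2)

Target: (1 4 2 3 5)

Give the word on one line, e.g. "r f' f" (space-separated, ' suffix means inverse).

r f f r r

  after r: (1 4)(2 3)
  after f: (1 4 5 2 3)
  after f: (1 4 2 3 5)
  after r: (3 5 4)
  after r: (1 4 2 3 5)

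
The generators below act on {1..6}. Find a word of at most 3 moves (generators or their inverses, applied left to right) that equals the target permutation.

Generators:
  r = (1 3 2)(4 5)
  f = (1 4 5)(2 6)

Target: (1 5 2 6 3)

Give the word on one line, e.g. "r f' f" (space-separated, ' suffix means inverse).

  after f: (1 4 5)(2 6)
  after r': (1 5 2 6 3)

f r'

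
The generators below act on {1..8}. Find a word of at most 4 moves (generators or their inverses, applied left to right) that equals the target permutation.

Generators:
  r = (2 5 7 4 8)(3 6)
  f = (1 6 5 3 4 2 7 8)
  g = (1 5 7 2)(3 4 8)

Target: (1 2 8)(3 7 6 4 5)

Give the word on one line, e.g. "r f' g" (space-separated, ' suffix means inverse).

g g r f

  after g: (1 5 7 2)(3 4 8)
  after g: (1 7)(2 5)(3 8 4)
  after r: (1 4 6 3 2 7)
  after f: (1 2 8)(3 7 6 4 5)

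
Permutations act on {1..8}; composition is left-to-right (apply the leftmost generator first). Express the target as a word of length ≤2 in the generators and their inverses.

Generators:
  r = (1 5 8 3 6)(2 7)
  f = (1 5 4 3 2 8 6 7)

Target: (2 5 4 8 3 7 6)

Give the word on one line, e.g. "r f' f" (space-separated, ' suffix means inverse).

f r'

  after f: (1 5 4 3 2 8 6 7)
  after r': (2 5 4 8 3 7 6)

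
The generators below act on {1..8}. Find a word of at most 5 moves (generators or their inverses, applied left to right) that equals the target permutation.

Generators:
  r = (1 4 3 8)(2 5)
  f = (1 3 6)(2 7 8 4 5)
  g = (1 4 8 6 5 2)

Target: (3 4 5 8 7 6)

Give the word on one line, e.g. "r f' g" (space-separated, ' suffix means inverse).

  after f': (1 6 3)(2 5 4 8 7)
  after r: (1 6 8 7 5 3 4)
  after g': (1 8 7 6 4 2 5 3)
  after r: (3 4 5 8 7 6)

f' r g' r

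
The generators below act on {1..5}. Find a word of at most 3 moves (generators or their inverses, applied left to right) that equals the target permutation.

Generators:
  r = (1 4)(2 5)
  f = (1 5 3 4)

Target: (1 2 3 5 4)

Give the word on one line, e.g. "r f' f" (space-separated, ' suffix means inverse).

f r f

  after f: (1 5 3 4)
  after r: (1 2 5 3)
  after f: (1 2 3 5 4)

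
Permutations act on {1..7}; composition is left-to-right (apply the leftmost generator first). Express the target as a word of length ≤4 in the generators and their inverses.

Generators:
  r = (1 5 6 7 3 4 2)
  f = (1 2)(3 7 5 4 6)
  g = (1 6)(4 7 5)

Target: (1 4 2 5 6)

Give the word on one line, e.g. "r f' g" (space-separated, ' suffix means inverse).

  after g': (1 6)(4 5 7)
  after f: (1 3 7 6 2)
  after r: (1 4 2 5 6)

g' f r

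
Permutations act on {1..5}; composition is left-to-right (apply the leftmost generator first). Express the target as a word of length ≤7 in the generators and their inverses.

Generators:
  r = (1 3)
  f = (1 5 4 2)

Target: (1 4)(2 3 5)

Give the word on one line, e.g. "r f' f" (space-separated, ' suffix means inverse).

  after f: (1 5 4 2)
  after r: (1 5 4 2 3)
  after r: (1 5 4 2)
  after r: (1 5 4 2 3)
  after f: (1 4)(2 3 5)

f r r r f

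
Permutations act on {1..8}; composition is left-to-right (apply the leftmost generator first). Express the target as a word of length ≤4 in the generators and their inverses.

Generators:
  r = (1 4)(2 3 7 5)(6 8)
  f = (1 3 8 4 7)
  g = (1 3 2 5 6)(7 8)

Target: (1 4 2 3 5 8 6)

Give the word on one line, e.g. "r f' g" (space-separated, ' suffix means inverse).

f r g' f

  after f: (1 3 8 4 7)
  after r: (1 7 4 5 2 3 6 8)
  after g': (1 8 6 7 4 2)(3 5)
  after f: (1 4 2 3 5 8 6)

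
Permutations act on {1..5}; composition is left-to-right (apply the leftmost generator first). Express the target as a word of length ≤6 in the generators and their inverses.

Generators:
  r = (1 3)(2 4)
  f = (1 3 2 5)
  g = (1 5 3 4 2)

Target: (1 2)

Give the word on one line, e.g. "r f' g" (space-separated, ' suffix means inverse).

g r r r f'

  after g: (1 5 3 4 2)
  after r: (1 5)(2 3)
  after r: (1 5 3 4 2)
  after r: (1 5)(2 3)
  after f': (1 2)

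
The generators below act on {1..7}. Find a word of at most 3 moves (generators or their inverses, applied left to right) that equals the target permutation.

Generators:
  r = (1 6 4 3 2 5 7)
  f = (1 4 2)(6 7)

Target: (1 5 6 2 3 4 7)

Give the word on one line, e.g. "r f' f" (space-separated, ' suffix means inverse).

  after f': (1 2 4)(6 7)
  after r: (1 5 7 4 6)(2 3)
  after f': (1 5 6 2 3 4 7)

f' r f'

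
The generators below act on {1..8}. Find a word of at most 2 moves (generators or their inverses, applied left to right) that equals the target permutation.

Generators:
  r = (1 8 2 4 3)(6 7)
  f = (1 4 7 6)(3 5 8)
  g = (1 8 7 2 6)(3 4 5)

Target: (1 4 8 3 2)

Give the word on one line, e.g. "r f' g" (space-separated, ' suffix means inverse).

r' r'

  after r': (1 3 4 2 8)(6 7)
  after r': (1 4 8 3 2)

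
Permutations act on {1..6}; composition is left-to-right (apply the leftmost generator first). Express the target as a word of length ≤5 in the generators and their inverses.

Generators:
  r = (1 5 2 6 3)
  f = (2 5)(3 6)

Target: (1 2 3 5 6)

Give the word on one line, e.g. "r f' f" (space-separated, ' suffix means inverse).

r f f r

  after r: (1 5 2 6 3)
  after f: (1 2 3)
  after f: (1 5 2 6 3)
  after r: (1 2 3 5 6)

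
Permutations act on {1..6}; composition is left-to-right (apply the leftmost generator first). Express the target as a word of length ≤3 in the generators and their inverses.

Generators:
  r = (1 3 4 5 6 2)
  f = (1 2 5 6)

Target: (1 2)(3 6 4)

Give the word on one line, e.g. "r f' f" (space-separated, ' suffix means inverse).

f' r' f'

  after f': (1 6 5 2)
  after r': (1 5 6 4 3)
  after f': (1 2)(3 6 4)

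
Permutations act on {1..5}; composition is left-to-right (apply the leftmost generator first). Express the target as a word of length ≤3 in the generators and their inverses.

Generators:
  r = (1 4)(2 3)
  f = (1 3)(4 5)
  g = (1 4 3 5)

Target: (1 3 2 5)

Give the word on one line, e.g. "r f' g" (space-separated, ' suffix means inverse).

  after r': (1 4)(2 3)
  after f: (1 5 4 3 2)
  after g': (1 3 2 5)

r' f g'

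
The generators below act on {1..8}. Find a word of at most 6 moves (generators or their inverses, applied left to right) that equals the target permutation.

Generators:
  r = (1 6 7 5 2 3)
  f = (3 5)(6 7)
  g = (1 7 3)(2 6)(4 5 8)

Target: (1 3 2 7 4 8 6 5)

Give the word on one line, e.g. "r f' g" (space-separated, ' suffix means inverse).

  after r: (1 6 7 5 2 3)
  after g': (1 2 7 4 8 5 6)
  after r': (1 5)(2 6 3)(4 8 7)
  after f: (1 3 2 7 4 8 6 5)

r g' r' f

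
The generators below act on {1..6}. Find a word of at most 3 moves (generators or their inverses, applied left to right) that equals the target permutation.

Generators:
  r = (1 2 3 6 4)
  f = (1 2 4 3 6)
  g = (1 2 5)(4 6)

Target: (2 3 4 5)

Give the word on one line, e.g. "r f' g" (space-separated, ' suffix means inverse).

  after r: (1 2 3 6 4)
  after g': (2 3 4 5)

r g'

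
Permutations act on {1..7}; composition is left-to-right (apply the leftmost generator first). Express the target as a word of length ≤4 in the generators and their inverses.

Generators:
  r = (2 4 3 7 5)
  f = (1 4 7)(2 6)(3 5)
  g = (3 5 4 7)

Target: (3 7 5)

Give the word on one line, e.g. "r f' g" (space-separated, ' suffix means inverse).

g' r' g r'

  after g': (3 7 4 5)
  after r': (2 5 4 7)
  after g: (2 4 3 5 7)
  after r': (3 7 5)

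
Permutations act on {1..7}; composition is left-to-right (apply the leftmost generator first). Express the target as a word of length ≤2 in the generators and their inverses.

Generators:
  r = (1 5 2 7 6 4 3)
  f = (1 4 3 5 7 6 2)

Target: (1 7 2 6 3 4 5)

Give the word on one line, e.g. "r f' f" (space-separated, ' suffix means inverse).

r f

  after r: (1 5 2 7 6 4 3)
  after f: (1 7 2 6 3 4 5)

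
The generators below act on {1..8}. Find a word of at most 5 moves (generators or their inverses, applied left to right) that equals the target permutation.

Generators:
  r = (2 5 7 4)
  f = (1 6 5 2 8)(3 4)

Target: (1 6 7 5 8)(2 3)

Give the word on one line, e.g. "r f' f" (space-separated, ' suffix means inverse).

r' f r

  after r': (2 4 7 5)
  after f: (1 6 5 8)(2 3 4 7)
  after r: (1 6 7 5 8)(2 3)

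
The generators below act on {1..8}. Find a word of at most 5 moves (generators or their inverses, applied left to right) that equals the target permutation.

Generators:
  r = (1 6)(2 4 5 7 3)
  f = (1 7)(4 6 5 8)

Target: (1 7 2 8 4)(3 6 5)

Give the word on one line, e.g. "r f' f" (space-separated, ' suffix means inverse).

r r f

  after r: (1 6)(2 4 5 7 3)
  after r: (2 5 3 4 7)
  after f: (1 7 2 8 4)(3 6 5)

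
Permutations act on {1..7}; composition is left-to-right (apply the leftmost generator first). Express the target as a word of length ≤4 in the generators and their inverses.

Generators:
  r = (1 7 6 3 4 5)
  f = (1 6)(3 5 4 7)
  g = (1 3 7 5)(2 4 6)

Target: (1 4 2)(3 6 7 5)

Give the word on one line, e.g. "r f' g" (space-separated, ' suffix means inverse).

  after g': (1 5 7 3)(2 6 4)
  after f: (1 4 2)(3 6 7 5)

g' f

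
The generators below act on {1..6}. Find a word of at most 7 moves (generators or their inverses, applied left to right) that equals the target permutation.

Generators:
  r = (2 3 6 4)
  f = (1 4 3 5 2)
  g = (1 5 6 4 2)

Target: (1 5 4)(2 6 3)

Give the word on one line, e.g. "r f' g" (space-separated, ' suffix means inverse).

r g r' r' r'

  after r: (2 3 6 4)
  after g: (1 5 6 2 3 4)
  after r': (1 5 3 6 4)
  after r': (1 5 2 4)
  after r': (1 5 4)(2 6 3)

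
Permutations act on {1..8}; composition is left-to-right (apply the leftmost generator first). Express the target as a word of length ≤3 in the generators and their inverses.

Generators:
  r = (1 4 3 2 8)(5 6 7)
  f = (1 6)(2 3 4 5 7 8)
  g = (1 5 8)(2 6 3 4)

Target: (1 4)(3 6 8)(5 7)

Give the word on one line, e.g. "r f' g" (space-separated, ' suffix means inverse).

  after f: (1 6)(2 3 4 5 7 8)
  after g: (1 3 2 4 8 6 5 7)
  after g: (1 4)(3 6 8)(5 7)

f g g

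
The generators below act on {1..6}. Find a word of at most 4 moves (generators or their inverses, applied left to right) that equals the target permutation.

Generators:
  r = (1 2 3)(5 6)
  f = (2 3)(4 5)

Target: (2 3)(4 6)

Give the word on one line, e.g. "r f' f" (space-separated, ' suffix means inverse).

r' f' r'

  after r': (1 3 2)(5 6)
  after f': (1 2)(4 5 6)
  after r': (2 3)(4 6)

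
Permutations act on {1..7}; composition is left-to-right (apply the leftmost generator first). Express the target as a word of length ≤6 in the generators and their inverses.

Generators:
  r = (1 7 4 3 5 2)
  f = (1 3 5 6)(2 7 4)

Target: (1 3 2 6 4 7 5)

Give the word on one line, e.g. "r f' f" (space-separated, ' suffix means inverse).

  after f': (1 6 5 3)(2 4 7)
  after r: (1 6 2 3 7)
  after f: (2 5 6 7 3 4)
  after f: (1 3 2 6 4 7 5)

f' r f f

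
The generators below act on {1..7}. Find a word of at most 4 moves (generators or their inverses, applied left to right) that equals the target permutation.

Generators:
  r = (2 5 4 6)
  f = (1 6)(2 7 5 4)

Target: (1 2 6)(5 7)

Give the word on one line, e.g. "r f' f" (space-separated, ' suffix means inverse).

  after f': (1 6)(2 4 5 7)
  after r: (1 2 6)(5 7)

f' r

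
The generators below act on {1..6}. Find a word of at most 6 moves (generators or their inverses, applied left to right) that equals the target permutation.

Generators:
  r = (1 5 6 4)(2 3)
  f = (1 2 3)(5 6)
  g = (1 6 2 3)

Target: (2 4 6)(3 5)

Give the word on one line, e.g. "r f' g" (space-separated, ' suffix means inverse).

g' f' r' r' f'

  after g': (1 3 2 6)
  after f': (1 2 5 6 3)
  after r': (1 3 4 6 2)
  after r': (1 2 4 5)(3 6)
  after f': (2 4 6)(3 5)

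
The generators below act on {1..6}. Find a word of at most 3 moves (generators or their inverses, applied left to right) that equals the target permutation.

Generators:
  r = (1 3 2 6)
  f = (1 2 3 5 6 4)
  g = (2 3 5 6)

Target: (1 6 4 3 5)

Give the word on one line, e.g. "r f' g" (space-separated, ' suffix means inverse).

  after f: (1 2 3 5 6 4)
  after r: (1 6 4 3 5)

f r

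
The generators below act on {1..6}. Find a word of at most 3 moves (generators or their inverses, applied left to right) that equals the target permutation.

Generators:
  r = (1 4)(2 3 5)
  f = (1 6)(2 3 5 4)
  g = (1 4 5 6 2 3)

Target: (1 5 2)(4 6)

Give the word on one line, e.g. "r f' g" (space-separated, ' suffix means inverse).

g' f

  after g': (1 3 2 6 5 4)
  after f: (1 5 2)(4 6)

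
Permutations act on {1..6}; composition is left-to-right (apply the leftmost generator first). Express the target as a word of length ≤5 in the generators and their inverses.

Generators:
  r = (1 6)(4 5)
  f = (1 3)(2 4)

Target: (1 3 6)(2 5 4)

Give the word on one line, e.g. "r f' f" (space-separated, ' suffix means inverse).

f r' f' f'

  after f: (1 3)(2 4)
  after r': (1 3 6)(2 5 4)
  after f': (2 5)(3 6)
  after f': (1 3 6)(2 5 4)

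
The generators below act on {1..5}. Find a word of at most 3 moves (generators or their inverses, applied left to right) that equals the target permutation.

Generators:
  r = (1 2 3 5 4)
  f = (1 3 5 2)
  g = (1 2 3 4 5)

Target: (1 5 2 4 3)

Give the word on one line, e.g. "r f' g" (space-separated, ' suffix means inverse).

r' r'

  after r': (1 4 5 3 2)
  after r': (1 5 2 4 3)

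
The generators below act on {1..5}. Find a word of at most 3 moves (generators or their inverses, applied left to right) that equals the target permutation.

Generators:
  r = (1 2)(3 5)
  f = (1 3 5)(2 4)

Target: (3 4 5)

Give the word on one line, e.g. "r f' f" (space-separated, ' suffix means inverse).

  after f': (1 5 3)(2 4)
  after r: (1 3 2 4)
  after f': (3 4 5)

f' r f'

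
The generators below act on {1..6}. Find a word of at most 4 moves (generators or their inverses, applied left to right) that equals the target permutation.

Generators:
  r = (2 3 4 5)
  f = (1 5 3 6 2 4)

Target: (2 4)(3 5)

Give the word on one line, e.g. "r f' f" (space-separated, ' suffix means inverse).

r' r'

  after r': (2 5 4 3)
  after r': (2 4)(3 5)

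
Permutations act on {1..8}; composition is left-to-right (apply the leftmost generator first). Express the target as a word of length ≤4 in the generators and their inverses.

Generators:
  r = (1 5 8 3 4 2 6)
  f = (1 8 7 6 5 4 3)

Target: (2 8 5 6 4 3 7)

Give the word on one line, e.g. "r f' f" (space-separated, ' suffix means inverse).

  after r: (1 5 8 3 4 2 6)
  after f: (1 4 2 5 7 6 8)
  after r': (1 3 8 6 5 7 2)
  after f: (2 8 5 6 4 3 7)

r f r' f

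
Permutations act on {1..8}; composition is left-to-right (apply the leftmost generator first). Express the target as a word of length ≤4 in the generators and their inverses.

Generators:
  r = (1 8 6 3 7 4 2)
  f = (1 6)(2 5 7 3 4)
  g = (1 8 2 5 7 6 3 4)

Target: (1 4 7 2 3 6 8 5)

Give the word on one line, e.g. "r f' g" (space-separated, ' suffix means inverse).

f g f

  after f: (1 6)(2 5 7 3 4)
  after g: (1 3)(2 7 4 5 6 8)
  after f: (1 4 7 2 3 6 8 5)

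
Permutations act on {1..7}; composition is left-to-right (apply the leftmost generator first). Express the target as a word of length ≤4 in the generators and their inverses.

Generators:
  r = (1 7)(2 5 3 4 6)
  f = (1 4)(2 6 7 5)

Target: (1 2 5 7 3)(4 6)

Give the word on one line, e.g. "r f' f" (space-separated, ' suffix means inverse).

  after f: (1 4)(2 6 7 5)
  after r: (1 6)(3 4 7)
  after f': (1 2 5 7 3)(4 6)

f r f'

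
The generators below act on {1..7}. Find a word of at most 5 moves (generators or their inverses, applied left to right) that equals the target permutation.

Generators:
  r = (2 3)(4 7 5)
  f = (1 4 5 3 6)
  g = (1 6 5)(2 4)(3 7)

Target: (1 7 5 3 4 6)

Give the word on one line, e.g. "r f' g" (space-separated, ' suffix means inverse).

r' f' f' g

  after r': (2 3)(4 5 7)
  after f': (1 6 3 2 5 7)
  after f': (1 3 2 4)(5 7 6)
  after g: (1 7 5 3 4 6)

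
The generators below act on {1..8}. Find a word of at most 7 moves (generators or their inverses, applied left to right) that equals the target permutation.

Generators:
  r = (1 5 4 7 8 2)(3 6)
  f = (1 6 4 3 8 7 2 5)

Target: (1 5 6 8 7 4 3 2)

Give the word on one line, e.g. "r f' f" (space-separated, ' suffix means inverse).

  after r': (1 2 8 7 4 5)(3 6)
  after r': (1 8 4)(2 7 5)
  after f: (1 7)(3 8)(4 6)
  after f: (1 2 5)(3 7 6)
  after f: (1 5 6 8 7 4 3 2)

r' r' f f f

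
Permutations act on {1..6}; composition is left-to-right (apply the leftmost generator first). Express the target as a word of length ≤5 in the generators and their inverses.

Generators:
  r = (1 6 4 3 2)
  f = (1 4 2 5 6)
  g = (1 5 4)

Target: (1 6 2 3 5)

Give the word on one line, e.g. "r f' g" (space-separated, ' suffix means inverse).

  after r': (1 2 3 4 6)
  after f: (1 5 6 4)(2 3)
  after f: (1 6 2 3 5)

r' f f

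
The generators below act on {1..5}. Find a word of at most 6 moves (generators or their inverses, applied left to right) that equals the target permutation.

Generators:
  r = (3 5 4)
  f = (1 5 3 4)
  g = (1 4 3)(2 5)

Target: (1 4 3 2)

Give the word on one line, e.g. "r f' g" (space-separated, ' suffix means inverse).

  after g: (1 4 3)(2 5)
  after f': (1 3 4 5 2)
  after f': (1 5 2 4)
  after f': (2 3 5)
  after g: (1 4 3 2)

g f' f' f' g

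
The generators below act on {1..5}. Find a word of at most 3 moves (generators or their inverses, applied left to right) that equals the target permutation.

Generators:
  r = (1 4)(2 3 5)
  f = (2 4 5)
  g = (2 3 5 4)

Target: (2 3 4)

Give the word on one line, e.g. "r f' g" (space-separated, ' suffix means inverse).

  after f: (2 4 5)
  after g: (3 5)
  after g: (2 3 4)

f g g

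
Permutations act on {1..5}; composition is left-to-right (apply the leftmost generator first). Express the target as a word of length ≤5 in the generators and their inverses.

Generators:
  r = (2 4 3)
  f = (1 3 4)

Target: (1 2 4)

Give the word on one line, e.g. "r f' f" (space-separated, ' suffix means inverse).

f' r r f

  after f': (1 4 3)
  after r: (1 3)(2 4)
  after r: (1 2 3)
  after f: (1 2 4)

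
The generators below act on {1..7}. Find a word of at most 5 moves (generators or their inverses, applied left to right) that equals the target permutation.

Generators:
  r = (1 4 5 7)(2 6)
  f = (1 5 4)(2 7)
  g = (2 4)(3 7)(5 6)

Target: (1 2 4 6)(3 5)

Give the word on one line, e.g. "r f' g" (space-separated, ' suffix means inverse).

g f' r f g'

  after g: (2 4)(3 7)(5 6)
  after f': (1 4 7 3 2 5 6)
  after r: (1 5 2 7 3 6 4)
  after f: (1 4 5 7 3 6)
  after g': (1 2 4 6)(3 5)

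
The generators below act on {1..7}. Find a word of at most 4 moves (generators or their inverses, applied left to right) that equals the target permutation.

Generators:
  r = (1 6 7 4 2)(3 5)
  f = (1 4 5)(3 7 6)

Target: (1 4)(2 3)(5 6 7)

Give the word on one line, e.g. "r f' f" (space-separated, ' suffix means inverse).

r' f' f' r'

  after r': (1 2 4 7 6)(3 5)
  after f': (1 2)(3 4)(5 6)
  after f': (1 2 5 7 3)(4 6)
  after r': (1 4)(2 3)(5 6 7)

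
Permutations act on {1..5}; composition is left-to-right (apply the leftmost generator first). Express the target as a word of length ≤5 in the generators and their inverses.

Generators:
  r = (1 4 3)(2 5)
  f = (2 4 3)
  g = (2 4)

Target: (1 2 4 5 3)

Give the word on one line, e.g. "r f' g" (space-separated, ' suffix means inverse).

  after g': (2 4)
  after r: (1 4 5 2 3)
  after f': (1 2 4 5 3)

g' r f'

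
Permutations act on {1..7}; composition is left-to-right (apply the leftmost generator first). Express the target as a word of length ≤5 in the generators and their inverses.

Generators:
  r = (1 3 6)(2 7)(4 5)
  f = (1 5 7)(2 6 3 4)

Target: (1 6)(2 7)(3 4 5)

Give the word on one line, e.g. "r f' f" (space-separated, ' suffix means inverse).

  after f': (1 7 5)(2 4 3 6)
  after r': (1 2 5 6 7 4)
  after f: (1 6)(2 7)(3 4 5)

f' r' f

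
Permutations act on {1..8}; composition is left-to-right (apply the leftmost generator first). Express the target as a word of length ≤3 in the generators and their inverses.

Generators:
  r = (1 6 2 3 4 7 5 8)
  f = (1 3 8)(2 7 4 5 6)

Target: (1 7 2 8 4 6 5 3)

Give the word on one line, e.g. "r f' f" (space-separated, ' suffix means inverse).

r' r' r'

  after r': (1 8 5 7 4 3 2 6)
  after r': (1 5 4 2)(3 6 8 7)
  after r': (1 7 2 8 4 6 5 3)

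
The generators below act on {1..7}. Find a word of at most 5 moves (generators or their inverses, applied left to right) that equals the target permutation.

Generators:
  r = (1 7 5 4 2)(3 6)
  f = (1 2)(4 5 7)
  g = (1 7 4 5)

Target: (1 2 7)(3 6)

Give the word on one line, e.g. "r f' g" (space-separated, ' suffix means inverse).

  after f: (1 2)(4 5 7)
  after f: (4 7 5)
  after g: (1 7)
  after r': (2 4 5 7)(3 6)
  after f': (1 2 7)(3 6)

f f g r' f'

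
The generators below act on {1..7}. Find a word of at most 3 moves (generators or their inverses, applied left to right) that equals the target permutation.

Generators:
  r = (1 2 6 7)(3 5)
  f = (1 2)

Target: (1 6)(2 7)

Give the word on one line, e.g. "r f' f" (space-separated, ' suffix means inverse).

r r

  after r: (1 2 6 7)(3 5)
  after r: (1 6)(2 7)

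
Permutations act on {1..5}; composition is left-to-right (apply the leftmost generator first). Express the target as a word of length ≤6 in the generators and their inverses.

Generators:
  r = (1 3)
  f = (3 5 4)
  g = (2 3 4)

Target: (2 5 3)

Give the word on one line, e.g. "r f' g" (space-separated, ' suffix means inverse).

f g f' g' f

  after f: (3 5 4)
  after g: (2 3 5)
  after f': (2 4 5)
  after g': (2 3)(4 5)
  after f: (2 5 3)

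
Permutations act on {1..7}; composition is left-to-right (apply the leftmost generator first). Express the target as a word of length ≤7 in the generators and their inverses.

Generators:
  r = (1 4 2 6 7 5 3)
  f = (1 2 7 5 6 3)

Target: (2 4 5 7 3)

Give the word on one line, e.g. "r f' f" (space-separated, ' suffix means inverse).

r r f' f' r

  after r: (1 4 2 6 7 5 3)
  after r: (1 2 7 3 4 6 5)
  after f': (3 4 5)(6 7)
  after f': (1 3 4 7 5 6 2)
  after r: (2 4 5 7 3)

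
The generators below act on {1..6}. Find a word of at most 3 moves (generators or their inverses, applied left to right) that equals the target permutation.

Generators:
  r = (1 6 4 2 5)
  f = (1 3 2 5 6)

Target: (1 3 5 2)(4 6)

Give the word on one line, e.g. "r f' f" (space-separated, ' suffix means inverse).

  after r: (1 6 4 2 5)
  after f: (2 6 4 5 3)
  after f: (1 3 5 2)(4 6)

r f f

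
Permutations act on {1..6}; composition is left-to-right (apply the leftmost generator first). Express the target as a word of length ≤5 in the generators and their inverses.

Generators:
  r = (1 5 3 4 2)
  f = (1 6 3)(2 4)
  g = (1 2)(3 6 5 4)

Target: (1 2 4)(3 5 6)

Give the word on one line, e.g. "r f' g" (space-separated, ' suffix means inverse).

r' f' f'

  after r': (1 2 4 3 5)
  after f': (1 4 6)(3 5)
  after f': (1 2 4)(3 5 6)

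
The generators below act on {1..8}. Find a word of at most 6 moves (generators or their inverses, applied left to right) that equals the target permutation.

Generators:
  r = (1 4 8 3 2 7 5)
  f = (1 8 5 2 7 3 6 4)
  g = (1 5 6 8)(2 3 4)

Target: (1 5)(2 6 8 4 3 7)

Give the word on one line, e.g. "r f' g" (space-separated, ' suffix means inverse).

r' g' f' f' g'

  after r': (1 5 7 2 3 8 4)
  after g': (3 6 5 7 4 8)
  after f': (1 4)(2 5)(6 8 7)
  after f': (1 6)(2 8)(3 7)
  after g': (1 5)(2 6 8 4 3 7)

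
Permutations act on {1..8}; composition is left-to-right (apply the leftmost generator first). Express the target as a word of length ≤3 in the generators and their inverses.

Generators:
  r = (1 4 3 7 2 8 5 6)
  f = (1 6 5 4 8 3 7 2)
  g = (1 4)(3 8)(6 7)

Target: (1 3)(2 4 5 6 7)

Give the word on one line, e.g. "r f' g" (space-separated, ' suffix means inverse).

  after f': (1 2 7 3 8 4 5 6)
  after f': (1 7 8 5)(2 3 4 6)
  after r': (1 3)(2 4 5 6 7)

f' f' r'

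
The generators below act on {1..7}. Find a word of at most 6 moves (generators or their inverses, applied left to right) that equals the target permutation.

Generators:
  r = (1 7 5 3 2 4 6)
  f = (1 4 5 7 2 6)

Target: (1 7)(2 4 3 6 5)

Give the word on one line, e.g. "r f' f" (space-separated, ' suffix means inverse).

  after r: (1 7 5 3 2 4 6)
  after f': (1 5 3 7 4 2)
  after f': (1 4 7)(2 6)(3 5)
  after f': (3 4 5)(6 7)
  after r: (1 7)(2 4 3 6 5)

r f' f' f' r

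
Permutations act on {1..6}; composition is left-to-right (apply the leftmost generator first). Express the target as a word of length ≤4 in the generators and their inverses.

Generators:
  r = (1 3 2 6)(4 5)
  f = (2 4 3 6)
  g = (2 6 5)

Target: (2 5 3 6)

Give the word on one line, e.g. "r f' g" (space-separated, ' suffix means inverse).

  after f': (2 6 3 4)
  after g: (2 5)(3 4 6)
  after f': (2 5 6 4 3)
  after f': (2 5 3 6)

f' g f' f'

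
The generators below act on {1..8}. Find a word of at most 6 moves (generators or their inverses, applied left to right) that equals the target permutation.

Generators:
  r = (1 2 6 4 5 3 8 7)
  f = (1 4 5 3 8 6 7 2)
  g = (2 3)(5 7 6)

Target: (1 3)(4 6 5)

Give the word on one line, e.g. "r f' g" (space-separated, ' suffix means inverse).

  after g': (2 3)(5 6 7)
  after r': (1 7 4 6 8 3)(2 5)
  after g: (1 6 8 2 7 4 5 3)
  after f': (1 8 7)(2 6 3)
  after r': (1 3)(4 6 5)

g' r' g f' r'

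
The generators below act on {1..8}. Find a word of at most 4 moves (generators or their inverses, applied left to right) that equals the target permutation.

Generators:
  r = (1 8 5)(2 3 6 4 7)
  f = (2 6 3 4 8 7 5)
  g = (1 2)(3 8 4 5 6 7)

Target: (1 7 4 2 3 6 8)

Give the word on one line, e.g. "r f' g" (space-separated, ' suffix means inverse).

r r g g

  after r: (1 8 5)(2 3 6 4 7)
  after r: (1 5 8)(2 6 7 3 4)
  after g: (1 6 3 5 4)(2 7 8)
  after g: (1 7 4 2 3 6 8)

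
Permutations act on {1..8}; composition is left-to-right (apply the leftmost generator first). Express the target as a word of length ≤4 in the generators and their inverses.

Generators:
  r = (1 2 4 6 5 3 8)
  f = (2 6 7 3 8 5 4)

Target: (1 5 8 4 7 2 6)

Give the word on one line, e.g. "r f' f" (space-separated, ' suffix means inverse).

  after f': (2 4 5 8 3 7 6)
  after r': (1 8 5 3 7 4 6)
  after f: (1 5 8 4 7 2 6)

f' r' f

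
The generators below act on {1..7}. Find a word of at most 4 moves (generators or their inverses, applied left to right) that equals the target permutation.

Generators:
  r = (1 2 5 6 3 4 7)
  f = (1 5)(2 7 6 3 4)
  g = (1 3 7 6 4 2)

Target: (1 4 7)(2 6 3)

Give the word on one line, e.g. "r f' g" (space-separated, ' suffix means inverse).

  after g': (1 2 4 6 7 3)
  after g': (1 4 7)(2 6 3)

g' g'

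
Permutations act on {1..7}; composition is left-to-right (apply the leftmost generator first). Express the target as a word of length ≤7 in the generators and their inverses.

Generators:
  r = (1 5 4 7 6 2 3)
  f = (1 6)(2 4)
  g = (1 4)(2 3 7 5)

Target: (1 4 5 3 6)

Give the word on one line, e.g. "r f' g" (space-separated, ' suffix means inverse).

f g r' f r'

  after f: (1 6)(2 4)
  after g: (1 6 4 3 7 5 2)
  after r': (1 7)(2 3 4)(5 6)
  after f: (1 7 6 5)(2 3)
  after r': (1 4 5 3 6)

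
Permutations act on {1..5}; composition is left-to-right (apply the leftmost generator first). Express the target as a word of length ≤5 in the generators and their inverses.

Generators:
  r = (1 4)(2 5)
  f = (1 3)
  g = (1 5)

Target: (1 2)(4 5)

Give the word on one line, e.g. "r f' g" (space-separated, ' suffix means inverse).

  after g: (1 5)
  after r: (1 2 5 4)
  after g: (1 2)(4 5)

g r g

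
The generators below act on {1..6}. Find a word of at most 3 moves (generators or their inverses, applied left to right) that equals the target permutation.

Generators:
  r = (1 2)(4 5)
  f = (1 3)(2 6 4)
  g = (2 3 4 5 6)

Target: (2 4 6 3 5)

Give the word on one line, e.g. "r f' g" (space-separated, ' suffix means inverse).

g g

  after g: (2 3 4 5 6)
  after g: (2 4 6 3 5)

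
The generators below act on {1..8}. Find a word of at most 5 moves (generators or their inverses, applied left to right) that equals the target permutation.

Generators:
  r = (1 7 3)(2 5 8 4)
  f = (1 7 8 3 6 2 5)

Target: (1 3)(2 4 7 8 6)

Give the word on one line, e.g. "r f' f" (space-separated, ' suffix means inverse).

r f' r f' r'

  after r: (1 7 3)(2 5 8 4)
  after f': (3 5 7 8 4 6)
  after r: (1 7 4 6)(2 5 3 8)
  after f': (3 7 4)(5 8 6)
  after r': (1 3)(2 4 7 8 6)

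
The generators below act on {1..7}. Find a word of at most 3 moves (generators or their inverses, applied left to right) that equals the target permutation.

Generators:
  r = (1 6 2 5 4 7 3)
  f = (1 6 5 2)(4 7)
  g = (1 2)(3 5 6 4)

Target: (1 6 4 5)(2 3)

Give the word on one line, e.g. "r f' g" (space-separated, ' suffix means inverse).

f' r g

  after f': (1 2 5 6)(4 7)
  after r: (1 5 2 4 3)
  after g: (1 6 4 5)(2 3)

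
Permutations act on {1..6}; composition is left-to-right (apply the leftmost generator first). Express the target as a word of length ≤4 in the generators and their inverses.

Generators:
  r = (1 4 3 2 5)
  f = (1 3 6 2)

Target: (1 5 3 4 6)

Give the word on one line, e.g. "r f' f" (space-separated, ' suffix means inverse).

r' f f

  after r': (1 5 2 3 4)
  after f: (1 5)(2 6)(3 4)
  after f: (1 5 3 4 6)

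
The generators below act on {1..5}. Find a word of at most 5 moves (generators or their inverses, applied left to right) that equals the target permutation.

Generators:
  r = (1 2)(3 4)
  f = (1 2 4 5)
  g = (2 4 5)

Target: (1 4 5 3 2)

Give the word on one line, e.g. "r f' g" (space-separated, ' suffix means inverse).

  after f': (1 5 4 2)
  after r: (1 5 3 4)
  after r: (1 5 4 2)
  after r: (1 5 3 4)
  after f': (1 4 5 3 2)

f' r r r f'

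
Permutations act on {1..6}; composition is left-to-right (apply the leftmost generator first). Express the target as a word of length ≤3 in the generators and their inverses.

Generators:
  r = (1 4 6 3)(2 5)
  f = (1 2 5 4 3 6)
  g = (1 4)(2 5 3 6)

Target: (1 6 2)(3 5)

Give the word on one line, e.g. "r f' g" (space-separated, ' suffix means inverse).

r f g

  after r: (1 4 6 3)(2 5)
  after f: (1 3 2 4)
  after g: (1 6 2)(3 5)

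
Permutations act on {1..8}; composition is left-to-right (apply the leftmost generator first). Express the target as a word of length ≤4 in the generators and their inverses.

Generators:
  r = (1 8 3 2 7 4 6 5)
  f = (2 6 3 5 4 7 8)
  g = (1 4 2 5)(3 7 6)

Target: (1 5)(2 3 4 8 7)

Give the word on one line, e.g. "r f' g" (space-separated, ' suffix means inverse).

  after g: (1 4 2 5)(3 7 6)
  after f': (1 5)(2 3 4 8 7)

g f'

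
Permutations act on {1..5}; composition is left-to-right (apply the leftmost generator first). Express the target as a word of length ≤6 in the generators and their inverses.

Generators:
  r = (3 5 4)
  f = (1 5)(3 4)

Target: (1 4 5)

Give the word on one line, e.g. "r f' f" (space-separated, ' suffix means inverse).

f' r f' f'

  after f': (1 5)(3 4)
  after r: (1 4 5)
  after f': (1 3 4)
  after f': (1 4 5)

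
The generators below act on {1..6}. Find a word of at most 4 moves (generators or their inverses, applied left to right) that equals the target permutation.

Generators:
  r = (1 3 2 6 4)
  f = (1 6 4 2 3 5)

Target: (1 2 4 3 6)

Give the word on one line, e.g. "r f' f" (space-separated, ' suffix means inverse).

r r

  after r: (1 3 2 6 4)
  after r: (1 2 4 3 6)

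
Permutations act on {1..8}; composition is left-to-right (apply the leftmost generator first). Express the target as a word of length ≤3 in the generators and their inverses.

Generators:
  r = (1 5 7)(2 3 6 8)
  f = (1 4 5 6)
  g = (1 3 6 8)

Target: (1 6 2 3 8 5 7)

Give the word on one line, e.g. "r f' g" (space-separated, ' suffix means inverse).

g r

  after g: (1 3 6 8)
  after r: (1 6 2 3 8 5 7)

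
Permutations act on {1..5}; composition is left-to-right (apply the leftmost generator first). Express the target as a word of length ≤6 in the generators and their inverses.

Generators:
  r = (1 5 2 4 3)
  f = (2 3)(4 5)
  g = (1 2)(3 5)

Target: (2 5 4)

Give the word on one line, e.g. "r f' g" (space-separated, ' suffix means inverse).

g f' r f f

  after g: (1 2)(3 5)
  after f': (1 3 4 5 2)
  after r: (2 5 4)
  after f: (2 4 3)
  after f: (2 5 4)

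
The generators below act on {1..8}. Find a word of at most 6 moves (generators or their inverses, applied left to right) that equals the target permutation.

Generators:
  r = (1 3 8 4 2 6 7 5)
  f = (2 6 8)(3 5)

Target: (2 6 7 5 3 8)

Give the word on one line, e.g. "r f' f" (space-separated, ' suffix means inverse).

f r' f r' f

  after f: (2 6 8)(3 5)
  after r': (1 5)(3 7 6)(4 8)
  after f: (1 3 7 8 4 2 6 5)
  after r': (3 6 7)
  after f: (2 6 7 5 3 8)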